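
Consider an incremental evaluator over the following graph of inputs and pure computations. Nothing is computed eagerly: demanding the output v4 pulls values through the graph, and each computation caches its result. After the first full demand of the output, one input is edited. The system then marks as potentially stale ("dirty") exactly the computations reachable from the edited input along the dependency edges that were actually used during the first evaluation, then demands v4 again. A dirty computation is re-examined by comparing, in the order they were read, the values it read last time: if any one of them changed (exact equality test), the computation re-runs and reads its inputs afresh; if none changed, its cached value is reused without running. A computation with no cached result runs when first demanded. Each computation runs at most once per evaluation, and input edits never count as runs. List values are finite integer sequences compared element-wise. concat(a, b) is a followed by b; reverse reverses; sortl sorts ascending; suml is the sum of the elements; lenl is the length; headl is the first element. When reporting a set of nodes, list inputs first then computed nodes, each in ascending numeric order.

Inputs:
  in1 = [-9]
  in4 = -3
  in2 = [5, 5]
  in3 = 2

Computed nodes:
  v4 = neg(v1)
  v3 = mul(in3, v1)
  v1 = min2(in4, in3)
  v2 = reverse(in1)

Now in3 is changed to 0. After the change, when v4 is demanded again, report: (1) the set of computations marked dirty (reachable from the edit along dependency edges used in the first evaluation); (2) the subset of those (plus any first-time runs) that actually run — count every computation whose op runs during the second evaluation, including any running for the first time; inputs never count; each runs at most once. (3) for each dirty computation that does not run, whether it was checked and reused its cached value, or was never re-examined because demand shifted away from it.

Dirty set: v1, v4.
Run set: v1 (1 run).
Re-examined without running (cache reused): v4.
The important point: v1 recomputes to an identical value, and the output ends up unchanged.

Initial pass — values computed on the first demand:
  v1 = min2(-3, 2) = -3
  v4 = neg(-3) = 3

Second demand — change propagation:
  v1: re-runs because in3 2->0; new result -3 (unchanged).
  v4: re-examined; everything it read last time is the same (v1 unchanged) — cache 3 kept, no run.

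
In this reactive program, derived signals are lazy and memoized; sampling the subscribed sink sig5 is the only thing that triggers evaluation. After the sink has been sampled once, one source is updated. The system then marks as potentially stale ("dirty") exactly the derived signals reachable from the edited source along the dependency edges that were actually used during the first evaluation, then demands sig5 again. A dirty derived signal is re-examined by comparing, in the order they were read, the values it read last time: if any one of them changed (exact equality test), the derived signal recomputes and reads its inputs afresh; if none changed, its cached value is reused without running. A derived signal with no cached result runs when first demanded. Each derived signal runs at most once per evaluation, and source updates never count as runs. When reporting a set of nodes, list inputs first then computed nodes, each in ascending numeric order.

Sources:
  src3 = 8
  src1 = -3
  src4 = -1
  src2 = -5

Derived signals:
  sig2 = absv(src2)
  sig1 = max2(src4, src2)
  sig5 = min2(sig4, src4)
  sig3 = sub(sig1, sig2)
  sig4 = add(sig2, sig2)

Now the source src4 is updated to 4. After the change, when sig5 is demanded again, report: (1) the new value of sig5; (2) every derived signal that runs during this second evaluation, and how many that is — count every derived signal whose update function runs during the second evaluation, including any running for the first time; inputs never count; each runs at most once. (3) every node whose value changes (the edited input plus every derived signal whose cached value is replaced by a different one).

Demanding sig5 again yields 4.
1 derived signals run: sig5.
The nodes whose values change: src4, sig5.

First demand of the output computes:
  sig2 = absv(-5) = 5
  sig4 = add(5, 5) = 10
  sig5 = min2(10, -1) = -1

After the edit, cleaning proceeds:
  sig5: a read changed (src4 -1->4) — executes, giving 4.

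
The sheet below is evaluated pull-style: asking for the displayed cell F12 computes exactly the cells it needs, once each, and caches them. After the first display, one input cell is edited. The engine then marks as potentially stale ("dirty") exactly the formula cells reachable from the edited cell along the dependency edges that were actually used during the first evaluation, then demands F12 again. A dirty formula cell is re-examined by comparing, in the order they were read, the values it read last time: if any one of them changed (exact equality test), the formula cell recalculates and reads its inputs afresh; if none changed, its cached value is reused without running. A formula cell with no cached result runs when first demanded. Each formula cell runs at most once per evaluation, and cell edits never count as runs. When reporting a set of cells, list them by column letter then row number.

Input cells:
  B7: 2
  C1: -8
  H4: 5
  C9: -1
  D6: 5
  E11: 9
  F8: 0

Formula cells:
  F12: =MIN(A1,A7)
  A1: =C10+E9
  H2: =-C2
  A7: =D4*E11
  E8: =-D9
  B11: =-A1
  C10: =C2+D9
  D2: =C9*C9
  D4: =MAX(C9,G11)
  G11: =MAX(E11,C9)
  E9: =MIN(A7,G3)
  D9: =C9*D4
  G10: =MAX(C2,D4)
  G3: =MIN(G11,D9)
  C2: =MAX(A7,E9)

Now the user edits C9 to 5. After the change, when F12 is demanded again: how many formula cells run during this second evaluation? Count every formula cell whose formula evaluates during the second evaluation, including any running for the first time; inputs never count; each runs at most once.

First demand of the output computes:
  G11 = MAX(9, -1) = 9
  D4 = MAX(-1, 9) = 9
  A7 = 9 * 9 = 81
  D9 = -1 * 9 = -9
  G3 = MIN(9, -9) = -9
  E9 = MIN(81, -9) = -9
  C2 = MAX(81, -9) = 81
  C10 = 81 + -9 = 72
  A1 = 72 + -9 = 63
  F12 = MIN(63, 81) = 63

After the edit, cleaning proceeds:
  G11: a read changed (C9 -1->5) — executes, giving 9 — identical to its old value.
  D4: a read changed (C9 -1->5) — executes, giving 9 — identical to its old value.
  A7: dirty, but its reads are unchanged (D4 unchanged, E11 unchanged); cached 81 stands.
  D9: a read changed (C9 -1->5) — executes, giving 45.
  G3: a read changed (D9 -9->45) — executes, giving 9.
  E9: a read changed (G3 -9->9) — executes, giving 9.
  C2: a read changed (E9 -9->9) — executes, giving 81 — identical to its old value.
  C10: a read changed (D9 -9->45) — executes, giving 126.
  A1: a read changed (C10 72->126; E9 -9->9) — executes, giving 135.
  F12: a read changed (A1 63->135) — executes, giving 81.

Note where the cutoff bites: A7 is checked, finds nothing changed, and keeps its cache.

9 formula cells run: A1, C2, C10, D4, D9, E9, F12, G3, G11.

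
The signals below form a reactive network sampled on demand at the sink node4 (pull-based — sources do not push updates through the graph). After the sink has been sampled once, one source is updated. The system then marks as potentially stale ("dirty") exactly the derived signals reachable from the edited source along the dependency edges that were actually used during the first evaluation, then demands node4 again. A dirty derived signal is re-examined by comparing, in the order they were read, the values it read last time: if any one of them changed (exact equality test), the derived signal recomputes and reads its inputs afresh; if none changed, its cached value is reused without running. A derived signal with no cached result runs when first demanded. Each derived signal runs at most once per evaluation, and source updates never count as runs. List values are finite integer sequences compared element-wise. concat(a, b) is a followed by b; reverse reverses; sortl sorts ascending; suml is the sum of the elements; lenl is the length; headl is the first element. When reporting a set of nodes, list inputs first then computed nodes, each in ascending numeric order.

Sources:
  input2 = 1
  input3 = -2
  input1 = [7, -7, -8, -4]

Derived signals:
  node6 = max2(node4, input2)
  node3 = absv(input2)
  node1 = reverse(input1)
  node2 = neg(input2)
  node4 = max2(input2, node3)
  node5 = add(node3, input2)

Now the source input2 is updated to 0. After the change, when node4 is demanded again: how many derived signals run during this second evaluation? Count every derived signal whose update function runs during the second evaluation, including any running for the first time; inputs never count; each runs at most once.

Run set: node3, node4 (2 run).

Initial pass — values computed on the first demand:
  node3 = absv(1) = 1
  node4 = max2(1, 1) = 1

Second demand — change propagation:
  node3: re-runs because input2 1->0; new result 0.
  node4: re-runs because input2 1->0; node3 1->0; new result 0.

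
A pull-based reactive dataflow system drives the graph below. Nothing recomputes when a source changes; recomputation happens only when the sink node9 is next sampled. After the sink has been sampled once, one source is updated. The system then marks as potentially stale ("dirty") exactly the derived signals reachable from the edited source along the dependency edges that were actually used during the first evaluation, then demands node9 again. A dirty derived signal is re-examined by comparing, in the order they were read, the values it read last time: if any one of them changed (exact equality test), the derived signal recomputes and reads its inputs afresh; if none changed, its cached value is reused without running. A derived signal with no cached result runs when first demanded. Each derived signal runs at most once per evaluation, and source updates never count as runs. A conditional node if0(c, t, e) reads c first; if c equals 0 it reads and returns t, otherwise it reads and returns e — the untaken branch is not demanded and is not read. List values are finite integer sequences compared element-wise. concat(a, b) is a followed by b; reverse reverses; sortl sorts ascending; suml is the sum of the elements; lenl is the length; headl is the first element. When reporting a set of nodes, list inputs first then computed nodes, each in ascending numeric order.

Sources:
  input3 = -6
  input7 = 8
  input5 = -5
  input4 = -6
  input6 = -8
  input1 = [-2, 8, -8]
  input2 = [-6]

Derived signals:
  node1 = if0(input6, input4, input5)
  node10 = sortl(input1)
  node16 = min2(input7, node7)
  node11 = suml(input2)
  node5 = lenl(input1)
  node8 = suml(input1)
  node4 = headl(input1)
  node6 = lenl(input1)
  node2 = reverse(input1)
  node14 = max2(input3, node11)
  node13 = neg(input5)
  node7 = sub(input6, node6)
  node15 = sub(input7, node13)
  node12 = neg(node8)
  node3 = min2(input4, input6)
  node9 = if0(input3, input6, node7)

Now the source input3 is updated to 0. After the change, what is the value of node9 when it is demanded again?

First evaluation (everything demanded from the output):
  node6 = lenl([-2, 8, -8]) = 3
  node7 = sub(-8, 3) = -11
  node9 = if0(input3=-6 -> else branch node7) = -11

Propagation after the edit:
  node9: runs — input3 -6->0; result -8.

New value of node9: -8.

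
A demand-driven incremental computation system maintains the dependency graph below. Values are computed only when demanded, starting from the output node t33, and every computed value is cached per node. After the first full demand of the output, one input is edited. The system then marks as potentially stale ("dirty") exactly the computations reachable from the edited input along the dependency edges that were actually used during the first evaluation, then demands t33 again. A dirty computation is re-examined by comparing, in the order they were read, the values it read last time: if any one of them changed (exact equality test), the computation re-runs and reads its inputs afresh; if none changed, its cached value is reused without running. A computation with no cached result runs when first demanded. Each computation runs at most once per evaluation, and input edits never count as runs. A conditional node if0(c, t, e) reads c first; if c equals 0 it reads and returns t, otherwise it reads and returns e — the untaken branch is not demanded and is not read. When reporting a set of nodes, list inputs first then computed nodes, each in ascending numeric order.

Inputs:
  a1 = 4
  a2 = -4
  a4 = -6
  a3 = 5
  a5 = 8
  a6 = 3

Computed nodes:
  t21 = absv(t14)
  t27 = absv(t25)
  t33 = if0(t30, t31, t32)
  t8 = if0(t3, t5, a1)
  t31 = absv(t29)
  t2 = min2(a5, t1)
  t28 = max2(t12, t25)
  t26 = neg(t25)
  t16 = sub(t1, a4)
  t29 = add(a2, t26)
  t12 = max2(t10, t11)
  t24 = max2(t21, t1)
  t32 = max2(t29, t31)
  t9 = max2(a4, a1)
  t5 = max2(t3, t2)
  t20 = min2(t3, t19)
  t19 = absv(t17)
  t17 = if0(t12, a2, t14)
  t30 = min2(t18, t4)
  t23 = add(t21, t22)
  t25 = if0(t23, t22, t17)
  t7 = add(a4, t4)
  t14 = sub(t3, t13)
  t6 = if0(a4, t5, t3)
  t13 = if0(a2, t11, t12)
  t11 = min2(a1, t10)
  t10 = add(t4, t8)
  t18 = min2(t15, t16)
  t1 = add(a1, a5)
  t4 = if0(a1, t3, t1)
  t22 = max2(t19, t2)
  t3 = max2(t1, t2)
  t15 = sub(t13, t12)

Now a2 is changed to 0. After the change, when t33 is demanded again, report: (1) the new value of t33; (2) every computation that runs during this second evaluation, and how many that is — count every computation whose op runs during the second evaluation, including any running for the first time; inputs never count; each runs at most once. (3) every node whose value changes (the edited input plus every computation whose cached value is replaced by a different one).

First evaluation (everything demanded from the output):
  t1 = add(4, 8) = 12
  t2 = min2(8, 12) = 8
  t3 = max2(12, 8) = 12
  t4 = if0(a1=4 -> else branch t1) = 12
  t8 = if0(t3=12 -> else branch a1) = 4
  t10 = add(12, 4) = 16
  t11 = min2(4, 16) = 4
  t12 = max2(16, 4) = 16
  t13 = if0(a2=-4 -> else branch t12) = 16
  t14 = sub(12, 16) = -4
  t15 = sub(16, 16) = 0
  t16 = sub(12, -6) = 18
  t17 = if0(t12=16 -> else branch t14) = -4
  t18 = min2(0, 18) = 0
  t19 = absv(-4) = 4
  t21 = absv(-4) = 4
  t22 = max2(4, 8) = 8
  t23 = add(4, 8) = 12
  t25 = if0(t23=12 -> else branch t17) = -4
  t26 = neg(-4) = 4
  t29 = add(-4, 4) = 0
  t30 = min2(0, 12) = 0
  t31 = absv(0) = 0
  t33 = if0(t30=0 -> then branch t31) = 0

Propagation after the edit:
  t13: runs — a2 -4->0; result 4.
  t14: runs — t13 16->4; result 8.
  t15: runs — t13 16->4; result -12.
  t17: runs — t14 -4->8; result 8.
  t18: runs — t15 0->-12; result -12.
  t19: runs — t17 -4->8; result 8.
  t21: runs — t14 -4->8; result 8.
  t22: runs — t19 4->8; result 8 (same value as before).
  t23: runs — t21 4->8; result 16.
  t25: runs — t23 12->16; t17 -4->8; result 8.
  t26: runs — t25 -4->8; result -8.
  t29: runs — a2 -4->0; t26 4->-8; result -8.
  t30: runs — t18 0->-12; result -12.
  t31: runs — t29 0->-8; result 8.
  t32: demanded for the first time — runs, produces 8.
  t33: runs — t30 0->-12; t31 0->8; result 8.

Key observation: a condition flipped, so demand reaches new nodes — t32 runs for the first time.

New value of t33: 8.
Computations that run: t13, t14, t15, t17, t18, t19, t21, t22, t23, t25, t26, t29, t30, t31, t32, t33 — 16 in total.
Values that change: a2, t13, t14, t15, t17, t18, t19, t21, t23, t25, t26, t29, t30, t31, t33.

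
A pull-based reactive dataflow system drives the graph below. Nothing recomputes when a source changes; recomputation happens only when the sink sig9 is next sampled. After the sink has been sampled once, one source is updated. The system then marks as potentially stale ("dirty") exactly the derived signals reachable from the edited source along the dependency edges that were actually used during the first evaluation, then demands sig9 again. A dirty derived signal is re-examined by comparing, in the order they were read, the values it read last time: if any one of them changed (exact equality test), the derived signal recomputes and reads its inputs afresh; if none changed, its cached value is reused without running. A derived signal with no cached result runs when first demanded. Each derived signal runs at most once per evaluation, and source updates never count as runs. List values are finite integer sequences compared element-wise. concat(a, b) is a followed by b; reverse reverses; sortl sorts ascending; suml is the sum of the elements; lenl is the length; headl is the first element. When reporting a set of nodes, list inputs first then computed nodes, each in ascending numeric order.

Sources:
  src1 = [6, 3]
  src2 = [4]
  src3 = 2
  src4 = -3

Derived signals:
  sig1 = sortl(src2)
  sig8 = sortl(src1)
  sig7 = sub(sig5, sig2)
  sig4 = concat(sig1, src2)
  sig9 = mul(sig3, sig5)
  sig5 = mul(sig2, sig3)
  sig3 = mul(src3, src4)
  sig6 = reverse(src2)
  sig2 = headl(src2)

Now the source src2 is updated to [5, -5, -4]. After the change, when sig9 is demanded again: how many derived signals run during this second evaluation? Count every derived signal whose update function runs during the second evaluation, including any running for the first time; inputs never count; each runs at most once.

Derived signals that run: sig2, sig5, sig9 — 3 in total.

First evaluation (everything demanded from the output):
  sig2 = headl([4]) = 4
  sig3 = mul(2, -3) = -6
  sig5 = mul(4, -6) = -24
  sig9 = mul(-6, -24) = 144

Propagation after the edit:
  sig2: runs — src2 [4]->[5, -5, -4]; result 5.
  sig5: runs — sig2 4->5; result -30.
  sig9: runs — sig5 -24->-30; result 180.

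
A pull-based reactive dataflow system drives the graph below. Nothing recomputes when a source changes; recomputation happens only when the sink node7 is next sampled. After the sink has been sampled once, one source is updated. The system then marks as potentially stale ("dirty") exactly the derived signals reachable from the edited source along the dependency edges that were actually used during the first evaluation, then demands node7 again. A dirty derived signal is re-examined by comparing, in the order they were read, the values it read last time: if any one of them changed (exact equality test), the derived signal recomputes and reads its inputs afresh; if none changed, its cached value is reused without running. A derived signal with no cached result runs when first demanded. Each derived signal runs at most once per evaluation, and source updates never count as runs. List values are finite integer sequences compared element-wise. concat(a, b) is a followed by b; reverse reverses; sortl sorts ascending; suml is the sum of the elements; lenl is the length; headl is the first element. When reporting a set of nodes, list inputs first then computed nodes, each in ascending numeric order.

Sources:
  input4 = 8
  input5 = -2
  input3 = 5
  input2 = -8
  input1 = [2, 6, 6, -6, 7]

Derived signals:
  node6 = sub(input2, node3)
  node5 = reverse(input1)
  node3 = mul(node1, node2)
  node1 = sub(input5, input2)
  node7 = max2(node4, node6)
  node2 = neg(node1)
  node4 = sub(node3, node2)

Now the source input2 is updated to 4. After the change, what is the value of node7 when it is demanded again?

First evaluation (everything demanded from the output):
  node1 = sub(-2, -8) = 6
  node2 = neg(6) = -6
  node3 = mul(6, -6) = -36
  node4 = sub(-36, -6) = -30
  node6 = sub(-8, -36) = 28
  node7 = max2(-30, 28) = 28

Propagation after the edit:
  node1: runs — input2 -8->4; result -6.
  node2: runs — node1 6->-6; result 6.
  node3: runs — node1 6->-6; node2 -6->6; result -36 (same value as before).
  node4: runs — node2 -6->6; result -42.
  node6: runs — input2 -8->4; result 40.
  node7: runs — node4 -30->-42; node6 28->40; result 40.

New value of node7: 40.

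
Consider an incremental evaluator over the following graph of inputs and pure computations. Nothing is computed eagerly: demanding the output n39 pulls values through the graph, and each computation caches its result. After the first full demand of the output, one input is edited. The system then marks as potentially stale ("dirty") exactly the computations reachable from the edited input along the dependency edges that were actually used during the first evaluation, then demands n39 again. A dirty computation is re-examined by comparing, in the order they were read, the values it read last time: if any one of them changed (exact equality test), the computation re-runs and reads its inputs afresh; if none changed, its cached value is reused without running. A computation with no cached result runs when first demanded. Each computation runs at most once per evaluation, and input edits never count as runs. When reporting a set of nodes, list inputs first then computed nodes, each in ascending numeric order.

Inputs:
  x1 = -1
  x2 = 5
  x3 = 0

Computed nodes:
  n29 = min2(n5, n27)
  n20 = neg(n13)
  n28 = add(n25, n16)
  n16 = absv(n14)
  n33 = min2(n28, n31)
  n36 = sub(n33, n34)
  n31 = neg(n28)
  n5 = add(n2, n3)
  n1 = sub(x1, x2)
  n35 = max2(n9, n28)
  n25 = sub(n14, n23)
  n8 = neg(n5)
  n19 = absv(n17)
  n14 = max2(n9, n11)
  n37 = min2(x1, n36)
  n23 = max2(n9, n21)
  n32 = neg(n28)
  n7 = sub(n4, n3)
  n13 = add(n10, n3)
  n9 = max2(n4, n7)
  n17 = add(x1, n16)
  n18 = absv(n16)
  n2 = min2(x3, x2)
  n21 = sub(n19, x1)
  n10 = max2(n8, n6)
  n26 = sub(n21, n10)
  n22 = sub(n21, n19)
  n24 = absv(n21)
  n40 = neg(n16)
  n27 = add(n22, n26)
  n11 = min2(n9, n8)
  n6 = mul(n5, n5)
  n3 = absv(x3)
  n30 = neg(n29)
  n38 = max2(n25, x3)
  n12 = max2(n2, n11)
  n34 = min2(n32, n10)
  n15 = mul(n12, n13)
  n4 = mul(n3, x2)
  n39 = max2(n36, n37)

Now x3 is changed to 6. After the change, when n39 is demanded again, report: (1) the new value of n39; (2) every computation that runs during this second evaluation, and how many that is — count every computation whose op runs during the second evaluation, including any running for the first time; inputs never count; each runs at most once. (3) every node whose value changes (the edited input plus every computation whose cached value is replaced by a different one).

Initial pass — values computed on the first demand:
  n2 = min2(0, 5) = 0
  n3 = absv(0) = 0
  n4 = mul(0, 5) = 0
  n5 = add(0, 0) = 0
  n6 = mul(0, 0) = 0
  n7 = sub(0, 0) = 0
  n8 = neg(0) = 0
  n9 = max2(0, 0) = 0
  n10 = max2(0, 0) = 0
  n11 = min2(0, 0) = 0
  n14 = max2(0, 0) = 0
  n16 = absv(0) = 0
  n17 = add(-1, 0) = -1
  n19 = absv(-1) = 1
  n21 = sub(1, -1) = 2
  n23 = max2(0, 2) = 2
  n25 = sub(0, 2) = -2
  n28 = add(-2, 0) = -2
  n31 = neg(-2) = 2
  n32 = neg(-2) = 2
  n33 = min2(-2, 2) = -2
  n34 = min2(2, 0) = 0
  n36 = sub(-2, 0) = -2
  n37 = min2(-1, -2) = -2
  n39 = max2(-2, -2) = -2

Second demand — change propagation:
  n2: re-runs because x3 0->6; new result 5.
  n3: re-runs because x3 0->6; new result 6.
  n4: re-runs because n3 0->6; new result 30.
  n5: re-runs because n2 0->5; n3 0->6; new result 11.
  n6: re-runs because n5 0->11; n5 0->11; new result 121.
  n7: re-runs because n4 0->30; n3 0->6; new result 24.
  n8: re-runs because n5 0->11; new result -11.
  n9: re-runs because n4 0->30; n7 0->24; new result 30.
  n10: re-runs because n8 0->-11; n6 0->121; new result 121.
  n11: re-runs because n9 0->30; n8 0->-11; new result -11.
  n14: re-runs because n9 0->30; n11 0->-11; new result 30.
  n16: re-runs because n14 0->30; new result 30.
  n17: re-runs because n16 0->30; new result 29.
  n19: re-runs because n17 -1->29; new result 29.
  n21: re-runs because n19 1->29; new result 30.
  n23: re-runs because n9 0->30; n21 2->30; new result 30.
  n25: re-runs because n14 0->30; n23 2->30; new result 0.
  n28: re-runs because n25 -2->0; n16 0->30; new result 30.
  n31: re-runs because n28 -2->30; new result -30.
  n32: re-runs because n28 -2->30; new result -30.
  n33: re-runs because n28 -2->30; n31 2->-30; new result -30.
  n34: re-runs because n32 2->-30; n10 0->121; new result -30.
  n36: re-runs because n33 -2->-30; n34 0->-30; new result 0.
  n37: re-runs because n36 -2->0; new result -1.
  n39: re-runs because n36 -2->0; n37 -2->-1; new result 0.

n39 now evaluates to 0.
Run set: n2, n3, n4, n5, n6, n7, n8, n9, n10, n11, n14, n16, n17, n19, n21, n23, n25, n28, n31, n32, n33, n34, n36, n37, n39 (25 run).
Changed values: x3, n2, n3, n4, n5, n6, n7, n8, n9, n10, n11, n14, n16, n17, n19, n21, n23, n25, n28, n31, n32, n33, n34, n36, n37, n39.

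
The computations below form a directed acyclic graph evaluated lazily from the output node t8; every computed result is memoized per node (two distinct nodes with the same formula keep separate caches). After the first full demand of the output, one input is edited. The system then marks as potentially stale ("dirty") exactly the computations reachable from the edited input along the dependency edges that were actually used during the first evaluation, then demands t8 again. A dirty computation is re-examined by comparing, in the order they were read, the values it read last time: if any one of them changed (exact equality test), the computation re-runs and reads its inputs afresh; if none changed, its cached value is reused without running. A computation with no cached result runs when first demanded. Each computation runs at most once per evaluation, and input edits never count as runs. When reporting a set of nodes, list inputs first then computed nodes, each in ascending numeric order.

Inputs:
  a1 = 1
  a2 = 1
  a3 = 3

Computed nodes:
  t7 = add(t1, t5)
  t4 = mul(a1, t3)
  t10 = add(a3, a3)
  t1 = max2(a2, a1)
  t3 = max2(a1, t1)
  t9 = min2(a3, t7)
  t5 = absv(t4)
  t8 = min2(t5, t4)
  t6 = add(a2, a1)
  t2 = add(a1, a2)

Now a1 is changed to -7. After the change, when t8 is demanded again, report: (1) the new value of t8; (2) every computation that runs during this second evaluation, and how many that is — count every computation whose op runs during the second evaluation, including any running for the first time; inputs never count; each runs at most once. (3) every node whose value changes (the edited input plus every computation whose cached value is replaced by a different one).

Demanding t8 again yields -7.
5 computations run: t1, t3, t4, t5, t8.
The nodes whose values change: a1, t4, t5, t8.

First demand of the output computes:
  t1 = max2(1, 1) = 1
  t3 = max2(1, 1) = 1
  t4 = mul(1, 1) = 1
  t5 = absv(1) = 1
  t8 = min2(1, 1) = 1

After the edit, cleaning proceeds:
  t1: a read changed (a1 1->-7) — executes, giving 1 — identical to its old value.
  t3: a read changed (a1 1->-7) — executes, giving 1 — identical to its old value.
  t4: a read changed (a1 1->-7) — executes, giving -7.
  t5: a read changed (t4 1->-7) — executes, giving 7.
  t8: a read changed (t5 1->7; t4 1->-7) — executes, giving -7.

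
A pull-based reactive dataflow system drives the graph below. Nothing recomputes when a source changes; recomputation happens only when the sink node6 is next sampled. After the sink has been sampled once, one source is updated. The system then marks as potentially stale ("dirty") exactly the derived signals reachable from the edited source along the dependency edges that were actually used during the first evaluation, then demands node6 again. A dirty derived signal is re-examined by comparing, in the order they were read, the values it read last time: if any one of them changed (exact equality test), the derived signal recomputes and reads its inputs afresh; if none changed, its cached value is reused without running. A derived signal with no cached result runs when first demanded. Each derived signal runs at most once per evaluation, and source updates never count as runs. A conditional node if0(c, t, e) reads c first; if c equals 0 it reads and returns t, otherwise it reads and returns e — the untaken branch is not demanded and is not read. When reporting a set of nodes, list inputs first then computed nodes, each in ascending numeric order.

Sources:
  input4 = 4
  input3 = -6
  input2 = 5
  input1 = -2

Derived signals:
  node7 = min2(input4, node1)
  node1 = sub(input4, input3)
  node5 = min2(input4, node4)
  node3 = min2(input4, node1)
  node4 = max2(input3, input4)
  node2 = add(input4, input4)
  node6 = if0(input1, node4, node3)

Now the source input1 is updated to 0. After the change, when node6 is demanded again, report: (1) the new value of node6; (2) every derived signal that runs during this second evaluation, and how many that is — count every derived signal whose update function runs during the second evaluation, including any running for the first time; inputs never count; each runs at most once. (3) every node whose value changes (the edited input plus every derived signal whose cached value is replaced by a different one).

First evaluation (everything demanded from the output):
  node1 = sub(4, -6) = 10
  node3 = min2(4, 10) = 4
  node6 = if0(input1=-2 -> else branch node3) = 4

Propagation after the edit:
  node4: demanded for the first time — runs, produces 4.
  node6: runs — input1 -2->0; result 4 (same value as before).

Key observation: a condition flipped, so demand reaches new nodes — node4 runs for the first time.

New value of node6: 4.
Derived signals that run: node4, node6 — 2 in total.
Values that change: input1.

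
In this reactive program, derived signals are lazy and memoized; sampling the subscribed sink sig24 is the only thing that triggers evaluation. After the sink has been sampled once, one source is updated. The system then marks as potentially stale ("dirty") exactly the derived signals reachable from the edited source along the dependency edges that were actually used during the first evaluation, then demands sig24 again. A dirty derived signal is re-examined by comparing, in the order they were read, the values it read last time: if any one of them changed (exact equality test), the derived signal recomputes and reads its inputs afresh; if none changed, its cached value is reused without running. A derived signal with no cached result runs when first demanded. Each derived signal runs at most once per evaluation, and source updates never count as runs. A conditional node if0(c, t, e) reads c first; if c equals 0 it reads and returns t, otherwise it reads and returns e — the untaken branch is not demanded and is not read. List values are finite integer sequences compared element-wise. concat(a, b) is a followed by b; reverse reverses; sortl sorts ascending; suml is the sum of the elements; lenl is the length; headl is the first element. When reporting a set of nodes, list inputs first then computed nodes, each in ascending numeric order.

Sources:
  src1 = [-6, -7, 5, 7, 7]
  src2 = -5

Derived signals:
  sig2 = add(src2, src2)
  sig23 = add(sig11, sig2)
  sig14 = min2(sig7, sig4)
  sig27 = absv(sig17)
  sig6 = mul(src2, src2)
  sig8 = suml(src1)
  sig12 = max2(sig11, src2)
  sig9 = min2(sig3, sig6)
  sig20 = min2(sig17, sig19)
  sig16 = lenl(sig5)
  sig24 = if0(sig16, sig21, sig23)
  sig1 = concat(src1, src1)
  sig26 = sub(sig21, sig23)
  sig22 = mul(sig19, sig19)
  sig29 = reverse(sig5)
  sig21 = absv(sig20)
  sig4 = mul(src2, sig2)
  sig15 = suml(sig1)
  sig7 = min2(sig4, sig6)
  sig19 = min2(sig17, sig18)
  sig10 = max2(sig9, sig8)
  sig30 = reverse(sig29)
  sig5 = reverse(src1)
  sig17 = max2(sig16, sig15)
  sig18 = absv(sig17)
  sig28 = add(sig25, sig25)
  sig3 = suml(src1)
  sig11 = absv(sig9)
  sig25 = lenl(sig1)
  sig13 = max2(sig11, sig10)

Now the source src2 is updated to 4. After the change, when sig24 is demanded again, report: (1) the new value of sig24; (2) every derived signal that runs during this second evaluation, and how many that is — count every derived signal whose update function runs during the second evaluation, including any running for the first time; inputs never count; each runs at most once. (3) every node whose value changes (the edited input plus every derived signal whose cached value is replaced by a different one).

Demanding sig24 again yields 14.
5 derived signals run: sig2, sig6, sig9, sig23, sig24.
The nodes whose values change: src2, sig2, sig6, sig23, sig24.
Note where the cutoff bites: sig11 is checked, finds nothing changed, and keeps its cache.

First demand of the output computes:
  sig2 = add(-5, -5) = -10
  sig3 = suml([-6, -7, 5, 7, 7]) = 6
  sig5 = reverse([-6, -7, 5, 7, 7]) = [7, 7, 5, -7, -6]
  sig6 = mul(-5, -5) = 25
  sig9 = min2(6, 25) = 6
  sig11 = absv(6) = 6
  sig16 = lenl([7, 7, 5, -7, -6]) = 5
  sig23 = add(6, -10) = -4
  sig24 = if0(sig16=5 -> else branch sig23) = -4

After the edit, cleaning proceeds:
  sig2: a read changed (src2 -5->4; src2 -5->4) — executes, giving 8.
  sig6: a read changed (src2 -5->4; src2 -5->4) — executes, giving 16.
  sig9: a read changed (sig6 25->16) — executes, giving 6 — identical to its old value.
  sig11: dirty, but its reads are unchanged (sig9 unchanged); cached 6 stands.
  sig23: a read changed (sig2 -10->8) — executes, giving 14.
  sig24: a read changed (sig23 -4->14) — executes, giving 14.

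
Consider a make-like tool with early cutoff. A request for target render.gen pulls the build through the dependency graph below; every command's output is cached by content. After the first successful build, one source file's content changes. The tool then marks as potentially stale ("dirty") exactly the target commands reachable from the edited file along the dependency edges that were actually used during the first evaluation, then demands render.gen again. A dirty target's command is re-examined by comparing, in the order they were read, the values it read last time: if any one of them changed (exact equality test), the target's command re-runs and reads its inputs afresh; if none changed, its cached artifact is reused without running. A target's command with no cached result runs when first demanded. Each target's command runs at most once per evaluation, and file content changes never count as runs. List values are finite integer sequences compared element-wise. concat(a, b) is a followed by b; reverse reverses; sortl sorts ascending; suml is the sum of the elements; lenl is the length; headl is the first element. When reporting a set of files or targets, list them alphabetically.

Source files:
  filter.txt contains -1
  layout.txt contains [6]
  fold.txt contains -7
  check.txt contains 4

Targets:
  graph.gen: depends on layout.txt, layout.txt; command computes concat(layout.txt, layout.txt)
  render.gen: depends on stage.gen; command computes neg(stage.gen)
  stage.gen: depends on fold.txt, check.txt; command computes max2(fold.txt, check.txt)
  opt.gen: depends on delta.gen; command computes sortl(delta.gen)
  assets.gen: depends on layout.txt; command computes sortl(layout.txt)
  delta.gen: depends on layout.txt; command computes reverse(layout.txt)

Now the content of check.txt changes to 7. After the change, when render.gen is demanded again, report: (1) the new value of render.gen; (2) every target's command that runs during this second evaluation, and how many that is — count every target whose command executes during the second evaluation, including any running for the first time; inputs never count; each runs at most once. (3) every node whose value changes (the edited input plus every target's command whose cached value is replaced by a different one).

Demanding render.gen again yields -7.
2 target commands run: render.gen, stage.gen.
The nodes whose values change: check.txt, render.gen, stage.gen.

First demand of the output computes:
  stage.gen = max2(-7, 4) = 4
  render.gen = neg(4) = -4

After the edit, cleaning proceeds:
  stage.gen: a read changed (check.txt 4->7) — executes, giving 7.
  render.gen: a read changed (stage.gen 4->7) — executes, giving -7.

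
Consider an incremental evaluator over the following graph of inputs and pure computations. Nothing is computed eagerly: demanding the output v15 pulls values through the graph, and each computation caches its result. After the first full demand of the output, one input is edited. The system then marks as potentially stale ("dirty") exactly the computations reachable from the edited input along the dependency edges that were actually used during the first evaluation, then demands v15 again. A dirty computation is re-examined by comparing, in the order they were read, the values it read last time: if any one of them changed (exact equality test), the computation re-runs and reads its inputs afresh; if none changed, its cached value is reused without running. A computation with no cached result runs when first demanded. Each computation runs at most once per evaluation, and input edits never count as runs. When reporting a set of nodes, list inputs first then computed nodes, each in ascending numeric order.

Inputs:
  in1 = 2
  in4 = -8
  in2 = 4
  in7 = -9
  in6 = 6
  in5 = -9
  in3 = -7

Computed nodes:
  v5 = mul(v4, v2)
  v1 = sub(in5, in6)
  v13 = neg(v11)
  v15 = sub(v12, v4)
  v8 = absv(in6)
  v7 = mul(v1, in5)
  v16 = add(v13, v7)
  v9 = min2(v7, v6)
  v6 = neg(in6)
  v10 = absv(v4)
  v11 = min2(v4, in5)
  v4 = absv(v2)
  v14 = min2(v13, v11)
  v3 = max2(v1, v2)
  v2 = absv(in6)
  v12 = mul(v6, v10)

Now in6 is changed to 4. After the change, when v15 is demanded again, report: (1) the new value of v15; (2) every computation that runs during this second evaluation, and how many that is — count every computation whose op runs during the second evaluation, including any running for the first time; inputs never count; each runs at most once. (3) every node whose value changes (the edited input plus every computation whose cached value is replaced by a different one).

v15 now evaluates to -20.
Run set: v2, v4, v6, v10, v12, v15 (6 run).
Changed values: in6, v2, v4, v6, v10, v12, v15.

Initial pass — values computed on the first demand:
  v2 = absv(6) = 6
  v4 = absv(6) = 6
  v6 = neg(6) = -6
  v10 = absv(6) = 6
  v12 = mul(-6, 6) = -36
  v15 = sub(-36, 6) = -42

Second demand — change propagation:
  v2: re-runs because in6 6->4; new result 4.
  v4: re-runs because v2 6->4; new result 4.
  v6: re-runs because in6 6->4; new result -4.
  v10: re-runs because v4 6->4; new result 4.
  v12: re-runs because v6 -6->-4; v10 6->4; new result -16.
  v15: re-runs because v12 -36->-16; v4 6->4; new result -20.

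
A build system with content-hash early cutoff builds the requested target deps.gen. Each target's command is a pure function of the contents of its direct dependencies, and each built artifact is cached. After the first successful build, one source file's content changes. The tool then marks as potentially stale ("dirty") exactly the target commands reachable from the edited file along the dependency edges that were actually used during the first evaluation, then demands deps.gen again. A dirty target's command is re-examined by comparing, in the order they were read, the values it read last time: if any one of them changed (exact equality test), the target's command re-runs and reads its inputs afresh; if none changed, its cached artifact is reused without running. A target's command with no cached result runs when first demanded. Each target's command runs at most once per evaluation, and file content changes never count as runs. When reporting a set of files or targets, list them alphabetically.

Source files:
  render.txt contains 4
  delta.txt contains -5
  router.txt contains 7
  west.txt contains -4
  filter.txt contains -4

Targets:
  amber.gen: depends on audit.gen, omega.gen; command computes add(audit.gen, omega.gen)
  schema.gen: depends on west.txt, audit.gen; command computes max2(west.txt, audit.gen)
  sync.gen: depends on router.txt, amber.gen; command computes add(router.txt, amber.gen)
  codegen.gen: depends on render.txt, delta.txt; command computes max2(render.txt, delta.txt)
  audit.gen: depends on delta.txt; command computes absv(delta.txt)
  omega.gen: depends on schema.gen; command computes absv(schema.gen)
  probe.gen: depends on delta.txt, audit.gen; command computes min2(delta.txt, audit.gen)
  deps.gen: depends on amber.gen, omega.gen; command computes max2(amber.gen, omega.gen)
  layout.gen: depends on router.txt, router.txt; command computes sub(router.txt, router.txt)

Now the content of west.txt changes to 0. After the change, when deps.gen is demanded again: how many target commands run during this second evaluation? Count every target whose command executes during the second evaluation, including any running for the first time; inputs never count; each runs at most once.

First evaluation (everything demanded from the output):
  audit.gen = absv(-5) = 5
  schema.gen = max2(-4, 5) = 5
  omega.gen = absv(5) = 5
  amber.gen = add(5, 5) = 10
  deps.gen = max2(10, 5) = 10

Propagation after the edit:
  schema.gen: runs — west.txt -4->0; result 5 (same value as before).
  omega.gen: checked — values it read are unchanged (schema.gen unchanged); reused cached 5 without running.
  amber.gen: checked — values it read are unchanged (audit.gen unchanged, omega.gen unchanged); reused cached 10 without running.
  deps.gen: checked — values it read are unchanged (amber.gen unchanged, omega.gen unchanged); reused cached 10 without running.

Key observation: the change is absorbed at schema.gen — it re-runs but produces the same value, and the output's value is unchanged.

Target commands that run: schema.gen — 1 in total.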